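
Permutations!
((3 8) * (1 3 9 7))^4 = [0, 7, 2, 1, 4, 5, 6, 9, 3, 8] = (1 7 9 8 3)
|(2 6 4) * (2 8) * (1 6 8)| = 6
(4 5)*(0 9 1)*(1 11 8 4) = [9, 0, 2, 3, 5, 1, 6, 7, 4, 11, 10, 8] = (0 9 11 8 4 5 1)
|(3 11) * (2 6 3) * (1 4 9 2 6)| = 12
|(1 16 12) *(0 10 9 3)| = |(0 10 9 3)(1 16 12)| = 12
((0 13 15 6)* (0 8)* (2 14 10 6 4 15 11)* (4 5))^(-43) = (0 10 11 8 14 13 6 2)(4 5 15) = [10, 1, 0, 3, 5, 15, 2, 7, 14, 9, 11, 8, 12, 6, 13, 4]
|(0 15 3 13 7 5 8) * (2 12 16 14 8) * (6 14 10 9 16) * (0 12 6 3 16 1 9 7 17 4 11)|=|(0 15 16 10 7 5 2 6 14 8 12 3 13 17 4 11)(1 9)|=16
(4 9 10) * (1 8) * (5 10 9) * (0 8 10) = (0 8 1 10 4 5) = [8, 10, 2, 3, 5, 0, 6, 7, 1, 9, 4]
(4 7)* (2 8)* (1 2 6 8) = (1 2)(4 7)(6 8) = [0, 2, 1, 3, 7, 5, 8, 4, 6]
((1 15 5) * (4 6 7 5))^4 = (1 7 4)(5 6 15) = [0, 7, 2, 3, 1, 6, 15, 4, 8, 9, 10, 11, 12, 13, 14, 5]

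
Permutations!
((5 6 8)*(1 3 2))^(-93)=[0, 1, 2, 3, 4, 5, 6, 7, 8]=(8)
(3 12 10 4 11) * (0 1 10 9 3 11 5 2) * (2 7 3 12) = (0 1 10 4 5 7 3 2)(9 12) = [1, 10, 0, 2, 5, 7, 6, 3, 8, 12, 4, 11, 9]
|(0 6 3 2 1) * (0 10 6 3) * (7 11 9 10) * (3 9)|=|(0 9 10 6)(1 7 11 3 2)|=20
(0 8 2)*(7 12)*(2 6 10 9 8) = (0 2)(6 10 9 8)(7 12) = [2, 1, 0, 3, 4, 5, 10, 12, 6, 8, 9, 11, 7]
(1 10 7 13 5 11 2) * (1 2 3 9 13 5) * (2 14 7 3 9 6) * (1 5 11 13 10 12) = (1 12)(2 14 7 11 9 10 3 6)(5 13) = [0, 12, 14, 6, 4, 13, 2, 11, 8, 10, 3, 9, 1, 5, 7]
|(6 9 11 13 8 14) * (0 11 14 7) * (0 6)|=|(0 11 13 8 7 6 9 14)|=8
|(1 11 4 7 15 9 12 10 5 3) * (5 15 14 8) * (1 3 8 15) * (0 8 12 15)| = |(0 8 5 12 10 1 11 4 7 14)(9 15)| = 10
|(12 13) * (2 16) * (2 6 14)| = |(2 16 6 14)(12 13)| = 4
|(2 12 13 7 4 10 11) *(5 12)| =|(2 5 12 13 7 4 10 11)| =8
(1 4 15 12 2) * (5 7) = (1 4 15 12 2)(5 7) = [0, 4, 1, 3, 15, 7, 6, 5, 8, 9, 10, 11, 2, 13, 14, 12]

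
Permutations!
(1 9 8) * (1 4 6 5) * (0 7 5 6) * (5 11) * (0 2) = [7, 9, 0, 3, 2, 1, 6, 11, 4, 8, 10, 5] = (0 7 11 5 1 9 8 4 2)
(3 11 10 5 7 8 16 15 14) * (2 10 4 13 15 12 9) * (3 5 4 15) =[0, 1, 10, 11, 13, 7, 6, 8, 16, 2, 4, 15, 9, 3, 5, 14, 12] =(2 10 4 13 3 11 15 14 5 7 8 16 12 9)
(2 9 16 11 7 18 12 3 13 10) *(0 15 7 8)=[15, 1, 9, 13, 4, 5, 6, 18, 0, 16, 2, 8, 3, 10, 14, 7, 11, 17, 12]=(0 15 7 18 12 3 13 10 2 9 16 11 8)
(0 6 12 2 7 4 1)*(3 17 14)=(0 6 12 2 7 4 1)(3 17 14)=[6, 0, 7, 17, 1, 5, 12, 4, 8, 9, 10, 11, 2, 13, 3, 15, 16, 14]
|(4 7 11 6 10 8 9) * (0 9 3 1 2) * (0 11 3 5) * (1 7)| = |(0 9 4 1 2 11 6 10 8 5)(3 7)| = 10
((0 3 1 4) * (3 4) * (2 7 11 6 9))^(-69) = (0 4)(1 3)(2 7 11 6 9) = [4, 3, 7, 1, 0, 5, 9, 11, 8, 2, 10, 6]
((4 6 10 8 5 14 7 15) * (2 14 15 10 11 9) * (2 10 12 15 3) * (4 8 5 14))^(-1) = (2 3 5 10 9 11 6 4)(7 14 8 15 12) = [0, 1, 3, 5, 2, 10, 4, 14, 15, 11, 9, 6, 7, 13, 8, 12]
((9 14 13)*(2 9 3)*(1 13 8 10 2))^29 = (1 3 13)(2 10 8 14 9) = [0, 3, 10, 13, 4, 5, 6, 7, 14, 2, 8, 11, 12, 1, 9]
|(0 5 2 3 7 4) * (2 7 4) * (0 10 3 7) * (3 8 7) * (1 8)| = 14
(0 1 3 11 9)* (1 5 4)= (0 5 4 1 3 11 9)= [5, 3, 2, 11, 1, 4, 6, 7, 8, 0, 10, 9]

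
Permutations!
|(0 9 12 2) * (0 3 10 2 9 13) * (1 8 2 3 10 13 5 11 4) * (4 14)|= 22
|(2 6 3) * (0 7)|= |(0 7)(2 6 3)|= 6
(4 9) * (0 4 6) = [4, 1, 2, 3, 9, 5, 0, 7, 8, 6] = (0 4 9 6)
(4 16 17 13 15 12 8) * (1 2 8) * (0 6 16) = (0 6 16 17 13 15 12 1 2 8 4) = [6, 2, 8, 3, 0, 5, 16, 7, 4, 9, 10, 11, 1, 15, 14, 12, 17, 13]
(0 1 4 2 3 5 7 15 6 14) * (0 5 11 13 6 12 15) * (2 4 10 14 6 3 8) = (0 1 10 14 5 7)(2 8)(3 11 13)(12 15) = [1, 10, 8, 11, 4, 7, 6, 0, 2, 9, 14, 13, 15, 3, 5, 12]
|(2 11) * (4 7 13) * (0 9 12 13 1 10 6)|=18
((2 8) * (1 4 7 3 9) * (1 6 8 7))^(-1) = (1 4)(2 8 6 9 3 7) = [0, 4, 8, 7, 1, 5, 9, 2, 6, 3]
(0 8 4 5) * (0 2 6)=[8, 1, 6, 3, 5, 2, 0, 7, 4]=(0 8 4 5 2 6)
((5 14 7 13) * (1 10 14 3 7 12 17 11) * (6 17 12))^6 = (17)(3 13)(5 7) = [0, 1, 2, 13, 4, 7, 6, 5, 8, 9, 10, 11, 12, 3, 14, 15, 16, 17]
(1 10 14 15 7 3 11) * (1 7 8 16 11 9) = (1 10 14 15 8 16 11 7 3 9) = [0, 10, 2, 9, 4, 5, 6, 3, 16, 1, 14, 7, 12, 13, 15, 8, 11]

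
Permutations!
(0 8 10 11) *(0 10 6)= (0 8 6)(10 11)= [8, 1, 2, 3, 4, 5, 0, 7, 6, 9, 11, 10]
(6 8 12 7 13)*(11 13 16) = [0, 1, 2, 3, 4, 5, 8, 16, 12, 9, 10, 13, 7, 6, 14, 15, 11] = (6 8 12 7 16 11 13)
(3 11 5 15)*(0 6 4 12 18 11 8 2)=(0 6 4 12 18 11 5 15 3 8 2)=[6, 1, 0, 8, 12, 15, 4, 7, 2, 9, 10, 5, 18, 13, 14, 3, 16, 17, 11]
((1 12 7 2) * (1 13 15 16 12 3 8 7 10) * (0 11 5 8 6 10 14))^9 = (0 12 15 2 8 11 14 16 13 7 5)(1 3 6 10) = [12, 3, 8, 6, 4, 0, 10, 5, 11, 9, 1, 14, 15, 7, 16, 2, 13]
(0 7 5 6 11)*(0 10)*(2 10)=[7, 1, 10, 3, 4, 6, 11, 5, 8, 9, 0, 2]=(0 7 5 6 11 2 10)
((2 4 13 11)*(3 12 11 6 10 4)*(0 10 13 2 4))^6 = (13)(2 3 12 11 4) = [0, 1, 3, 12, 2, 5, 6, 7, 8, 9, 10, 4, 11, 13]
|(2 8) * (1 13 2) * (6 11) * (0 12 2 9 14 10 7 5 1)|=28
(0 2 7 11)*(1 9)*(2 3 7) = (0 3 7 11)(1 9) = [3, 9, 2, 7, 4, 5, 6, 11, 8, 1, 10, 0]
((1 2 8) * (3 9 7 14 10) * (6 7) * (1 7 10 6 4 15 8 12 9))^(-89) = (1 7 12 6 4 3 8 2 14 9 10 15) = [0, 7, 14, 8, 3, 5, 4, 12, 2, 10, 15, 11, 6, 13, 9, 1]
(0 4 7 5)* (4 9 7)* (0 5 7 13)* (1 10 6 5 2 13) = (0 9 1 10 6 5 2 13) = [9, 10, 13, 3, 4, 2, 5, 7, 8, 1, 6, 11, 12, 0]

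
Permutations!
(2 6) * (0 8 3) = (0 8 3)(2 6) = [8, 1, 6, 0, 4, 5, 2, 7, 3]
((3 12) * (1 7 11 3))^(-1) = (1 12 3 11 7) = [0, 12, 2, 11, 4, 5, 6, 1, 8, 9, 10, 7, 3]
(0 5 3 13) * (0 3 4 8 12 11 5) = (3 13)(4 8 12 11 5) = [0, 1, 2, 13, 8, 4, 6, 7, 12, 9, 10, 5, 11, 3]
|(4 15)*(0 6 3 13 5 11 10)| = 14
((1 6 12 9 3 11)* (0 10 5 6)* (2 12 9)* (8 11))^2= (12)(0 5 9 8 1 10 6 3 11)= [5, 10, 2, 11, 4, 9, 3, 7, 1, 8, 6, 0, 12]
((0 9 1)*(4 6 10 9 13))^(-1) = [1, 9, 2, 3, 13, 5, 4, 7, 8, 10, 6, 11, 12, 0] = (0 1 9 10 6 4 13)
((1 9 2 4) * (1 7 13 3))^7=(13)=[0, 1, 2, 3, 4, 5, 6, 7, 8, 9, 10, 11, 12, 13]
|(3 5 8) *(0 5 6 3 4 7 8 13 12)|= 12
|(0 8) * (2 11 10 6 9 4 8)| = 8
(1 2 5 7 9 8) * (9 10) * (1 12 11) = (1 2 5 7 10 9 8 12 11) = [0, 2, 5, 3, 4, 7, 6, 10, 12, 8, 9, 1, 11]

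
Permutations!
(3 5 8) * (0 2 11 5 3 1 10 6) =(0 2 11 5 8 1 10 6) =[2, 10, 11, 3, 4, 8, 0, 7, 1, 9, 6, 5]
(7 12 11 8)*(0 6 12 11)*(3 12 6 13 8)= (0 13 8 7 11 3 12)= [13, 1, 2, 12, 4, 5, 6, 11, 7, 9, 10, 3, 0, 8]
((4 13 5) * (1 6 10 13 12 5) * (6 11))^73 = (1 10 11 13 6)(4 12 5) = [0, 10, 2, 3, 12, 4, 1, 7, 8, 9, 11, 13, 5, 6]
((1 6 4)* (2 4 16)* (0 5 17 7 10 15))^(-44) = (0 10 17)(1 6 16 2 4)(5 15 7) = [10, 6, 4, 3, 1, 15, 16, 5, 8, 9, 17, 11, 12, 13, 14, 7, 2, 0]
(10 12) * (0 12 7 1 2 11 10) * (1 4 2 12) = (0 1 12)(2 11 10 7 4) = [1, 12, 11, 3, 2, 5, 6, 4, 8, 9, 7, 10, 0]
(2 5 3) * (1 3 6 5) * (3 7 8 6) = [0, 7, 1, 2, 4, 3, 5, 8, 6] = (1 7 8 6 5 3 2)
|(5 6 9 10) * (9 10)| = |(5 6 10)| = 3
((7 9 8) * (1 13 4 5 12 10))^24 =(13) =[0, 1, 2, 3, 4, 5, 6, 7, 8, 9, 10, 11, 12, 13]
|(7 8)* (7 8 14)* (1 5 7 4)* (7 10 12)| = |(1 5 10 12 7 14 4)| = 7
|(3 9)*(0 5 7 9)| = 5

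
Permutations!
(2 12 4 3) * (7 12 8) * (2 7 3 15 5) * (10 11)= (2 8 3 7 12 4 15 5)(10 11)= [0, 1, 8, 7, 15, 2, 6, 12, 3, 9, 11, 10, 4, 13, 14, 5]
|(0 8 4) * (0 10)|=4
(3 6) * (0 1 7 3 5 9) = (0 1 7 3 6 5 9) = [1, 7, 2, 6, 4, 9, 5, 3, 8, 0]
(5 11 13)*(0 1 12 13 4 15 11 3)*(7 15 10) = [1, 12, 2, 0, 10, 3, 6, 15, 8, 9, 7, 4, 13, 5, 14, 11] = (0 1 12 13 5 3)(4 10 7 15 11)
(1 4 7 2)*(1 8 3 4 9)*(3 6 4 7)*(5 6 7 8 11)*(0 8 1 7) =(0 8)(1 9 7 2 11 5 6 4 3) =[8, 9, 11, 1, 3, 6, 4, 2, 0, 7, 10, 5]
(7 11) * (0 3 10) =[3, 1, 2, 10, 4, 5, 6, 11, 8, 9, 0, 7] =(0 3 10)(7 11)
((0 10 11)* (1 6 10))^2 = (0 6 11 1 10) = [6, 10, 2, 3, 4, 5, 11, 7, 8, 9, 0, 1]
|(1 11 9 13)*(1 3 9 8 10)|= 12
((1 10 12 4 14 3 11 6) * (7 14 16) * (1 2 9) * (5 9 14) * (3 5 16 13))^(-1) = (1 9 5 14 2 6 11 3 13 4 12 10)(7 16) = [0, 9, 6, 13, 12, 14, 11, 16, 8, 5, 1, 3, 10, 4, 2, 15, 7]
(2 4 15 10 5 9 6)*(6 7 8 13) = (2 4 15 10 5 9 7 8 13 6) = [0, 1, 4, 3, 15, 9, 2, 8, 13, 7, 5, 11, 12, 6, 14, 10]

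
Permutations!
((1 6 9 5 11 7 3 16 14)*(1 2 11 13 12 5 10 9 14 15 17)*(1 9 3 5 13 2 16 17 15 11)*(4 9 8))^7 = (1 2 5 7 11 16 14 6)(3 17 8 4 9 10)(12 13) = [0, 2, 5, 17, 9, 7, 1, 11, 4, 10, 3, 16, 13, 12, 6, 15, 14, 8]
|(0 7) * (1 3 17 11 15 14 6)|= |(0 7)(1 3 17 11 15 14 6)|= 14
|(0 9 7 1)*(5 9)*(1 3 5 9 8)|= 7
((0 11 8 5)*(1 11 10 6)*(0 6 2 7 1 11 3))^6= (5 11)(6 8)= [0, 1, 2, 3, 4, 11, 8, 7, 6, 9, 10, 5]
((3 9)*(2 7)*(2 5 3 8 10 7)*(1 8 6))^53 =[0, 3, 2, 10, 4, 8, 5, 1, 9, 7, 6] =(1 3 10 6 5 8 9 7)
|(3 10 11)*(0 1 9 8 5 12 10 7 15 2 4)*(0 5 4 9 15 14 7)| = |(0 1 15 2 9 8 4 5 12 10 11 3)(7 14)| = 12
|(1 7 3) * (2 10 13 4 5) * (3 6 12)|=|(1 7 6 12 3)(2 10 13 4 5)|=5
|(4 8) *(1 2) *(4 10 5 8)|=6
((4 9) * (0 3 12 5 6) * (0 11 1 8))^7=[8, 11, 2, 0, 9, 12, 5, 7, 1, 4, 10, 6, 3]=(0 8 1 11 6 5 12 3)(4 9)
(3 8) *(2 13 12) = (2 13 12)(3 8) = [0, 1, 13, 8, 4, 5, 6, 7, 3, 9, 10, 11, 2, 12]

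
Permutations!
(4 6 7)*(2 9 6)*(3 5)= (2 9 6 7 4)(3 5)= [0, 1, 9, 5, 2, 3, 7, 4, 8, 6]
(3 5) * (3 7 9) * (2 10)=[0, 1, 10, 5, 4, 7, 6, 9, 8, 3, 2]=(2 10)(3 5 7 9)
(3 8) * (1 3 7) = (1 3 8 7) = [0, 3, 2, 8, 4, 5, 6, 1, 7]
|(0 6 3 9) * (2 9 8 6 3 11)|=|(0 3 8 6 11 2 9)|=7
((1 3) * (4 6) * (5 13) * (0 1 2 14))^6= (0 1 3 2 14)= [1, 3, 14, 2, 4, 5, 6, 7, 8, 9, 10, 11, 12, 13, 0]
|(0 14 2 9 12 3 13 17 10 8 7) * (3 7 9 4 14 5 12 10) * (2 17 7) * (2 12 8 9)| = 10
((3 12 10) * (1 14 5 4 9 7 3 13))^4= (1 9 10 5 3)(4 12 14 7 13)= [0, 9, 2, 1, 12, 3, 6, 13, 8, 10, 5, 11, 14, 4, 7]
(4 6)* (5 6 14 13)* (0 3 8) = [3, 1, 2, 8, 14, 6, 4, 7, 0, 9, 10, 11, 12, 5, 13] = (0 3 8)(4 14 13 5 6)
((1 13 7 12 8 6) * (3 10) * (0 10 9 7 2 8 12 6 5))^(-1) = (0 5 8 2 13 1 6 7 9 3 10) = [5, 6, 13, 10, 4, 8, 7, 9, 2, 3, 0, 11, 12, 1]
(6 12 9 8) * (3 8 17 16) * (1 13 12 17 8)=(1 13 12 9 8 6 17 16 3)=[0, 13, 2, 1, 4, 5, 17, 7, 6, 8, 10, 11, 9, 12, 14, 15, 3, 16]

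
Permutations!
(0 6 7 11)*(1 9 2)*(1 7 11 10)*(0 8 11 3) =(0 6 3)(1 9 2 7 10)(8 11) =[6, 9, 7, 0, 4, 5, 3, 10, 11, 2, 1, 8]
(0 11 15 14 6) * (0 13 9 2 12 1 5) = (0 11 15 14 6 13 9 2 12 1 5) = [11, 5, 12, 3, 4, 0, 13, 7, 8, 2, 10, 15, 1, 9, 6, 14]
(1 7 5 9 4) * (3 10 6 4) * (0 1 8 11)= (0 1 7 5 9 3 10 6 4 8 11)= [1, 7, 2, 10, 8, 9, 4, 5, 11, 3, 6, 0]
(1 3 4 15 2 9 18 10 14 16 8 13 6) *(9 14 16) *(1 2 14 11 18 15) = (1 3 4)(2 11 18 10 16 8 13 6)(9 15 14) = [0, 3, 11, 4, 1, 5, 2, 7, 13, 15, 16, 18, 12, 6, 9, 14, 8, 17, 10]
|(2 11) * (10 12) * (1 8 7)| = 6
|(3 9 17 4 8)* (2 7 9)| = 7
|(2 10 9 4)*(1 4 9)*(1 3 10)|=6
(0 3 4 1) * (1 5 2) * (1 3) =(0 1)(2 3 4 5) =[1, 0, 3, 4, 5, 2]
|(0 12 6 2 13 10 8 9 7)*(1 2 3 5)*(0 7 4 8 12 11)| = 24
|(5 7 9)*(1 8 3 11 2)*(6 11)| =|(1 8 3 6 11 2)(5 7 9)| =6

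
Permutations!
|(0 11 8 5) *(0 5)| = 3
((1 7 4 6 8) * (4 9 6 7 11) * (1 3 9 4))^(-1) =[0, 11, 2, 8, 7, 5, 9, 4, 6, 3, 10, 1] =(1 11)(3 8 6 9)(4 7)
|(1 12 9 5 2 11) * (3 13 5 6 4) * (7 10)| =|(1 12 9 6 4 3 13 5 2 11)(7 10)| =10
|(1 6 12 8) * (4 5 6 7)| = |(1 7 4 5 6 12 8)| = 7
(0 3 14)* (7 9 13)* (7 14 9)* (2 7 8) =(0 3 9 13 14)(2 7 8) =[3, 1, 7, 9, 4, 5, 6, 8, 2, 13, 10, 11, 12, 14, 0]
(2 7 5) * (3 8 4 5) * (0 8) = (0 8 4 5 2 7 3) = [8, 1, 7, 0, 5, 2, 6, 3, 4]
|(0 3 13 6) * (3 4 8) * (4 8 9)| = |(0 8 3 13 6)(4 9)| = 10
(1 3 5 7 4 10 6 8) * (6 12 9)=(1 3 5 7 4 10 12 9 6 8)=[0, 3, 2, 5, 10, 7, 8, 4, 1, 6, 12, 11, 9]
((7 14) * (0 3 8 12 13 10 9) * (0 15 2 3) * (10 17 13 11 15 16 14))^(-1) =[0, 1, 15, 2, 4, 5, 6, 14, 3, 10, 7, 12, 8, 17, 16, 11, 9, 13] =(2 15 11 12 8 3)(7 14 16 9 10)(13 17)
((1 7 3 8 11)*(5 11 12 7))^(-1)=(1 11 5)(3 7 12 8)=[0, 11, 2, 7, 4, 1, 6, 12, 3, 9, 10, 5, 8]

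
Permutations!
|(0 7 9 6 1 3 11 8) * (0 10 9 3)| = |(0 7 3 11 8 10 9 6 1)| = 9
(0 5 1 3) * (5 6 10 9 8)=[6, 3, 2, 0, 4, 1, 10, 7, 5, 8, 9]=(0 6 10 9 8 5 1 3)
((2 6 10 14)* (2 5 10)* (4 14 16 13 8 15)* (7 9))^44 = (4 16)(5 8)(10 15)(13 14) = [0, 1, 2, 3, 16, 8, 6, 7, 5, 9, 15, 11, 12, 14, 13, 10, 4]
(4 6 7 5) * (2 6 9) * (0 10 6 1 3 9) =(0 10 6 7 5 4)(1 3 9 2) =[10, 3, 1, 9, 0, 4, 7, 5, 8, 2, 6]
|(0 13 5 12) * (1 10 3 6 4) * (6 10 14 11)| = 20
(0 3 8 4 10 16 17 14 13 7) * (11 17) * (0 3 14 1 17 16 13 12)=(0 14 12)(1 17)(3 8 4 10 13 7)(11 16)=[14, 17, 2, 8, 10, 5, 6, 3, 4, 9, 13, 16, 0, 7, 12, 15, 11, 1]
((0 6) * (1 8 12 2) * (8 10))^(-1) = (0 6)(1 2 12 8 10) = [6, 2, 12, 3, 4, 5, 0, 7, 10, 9, 1, 11, 8]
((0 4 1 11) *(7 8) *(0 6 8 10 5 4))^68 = [0, 7, 2, 3, 8, 6, 5, 1, 4, 9, 11, 10] = (1 7)(4 8)(5 6)(10 11)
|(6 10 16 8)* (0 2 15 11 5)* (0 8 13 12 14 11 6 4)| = 13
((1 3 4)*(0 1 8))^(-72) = (0 4 1 8 3) = [4, 8, 2, 0, 1, 5, 6, 7, 3]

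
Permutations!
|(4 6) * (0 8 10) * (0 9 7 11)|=|(0 8 10 9 7 11)(4 6)|=6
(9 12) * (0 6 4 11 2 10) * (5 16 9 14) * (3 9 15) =[6, 1, 10, 9, 11, 16, 4, 7, 8, 12, 0, 2, 14, 13, 5, 3, 15] =(0 6 4 11 2 10)(3 9 12 14 5 16 15)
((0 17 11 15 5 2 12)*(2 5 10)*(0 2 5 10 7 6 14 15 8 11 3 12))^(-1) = (0 2 12 3 17)(5 10)(6 7 15 14)(8 11) = [2, 1, 12, 17, 4, 10, 7, 15, 11, 9, 5, 8, 3, 13, 6, 14, 16, 0]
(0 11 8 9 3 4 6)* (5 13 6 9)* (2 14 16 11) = (0 2 14 16 11 8 5 13 6)(3 4 9) = [2, 1, 14, 4, 9, 13, 0, 7, 5, 3, 10, 8, 12, 6, 16, 15, 11]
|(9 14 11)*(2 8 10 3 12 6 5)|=|(2 8 10 3 12 6 5)(9 14 11)|=21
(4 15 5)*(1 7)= (1 7)(4 15 5)= [0, 7, 2, 3, 15, 4, 6, 1, 8, 9, 10, 11, 12, 13, 14, 5]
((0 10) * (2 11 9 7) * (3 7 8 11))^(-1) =[10, 1, 7, 2, 4, 5, 6, 3, 9, 11, 0, 8] =(0 10)(2 7 3)(8 9 11)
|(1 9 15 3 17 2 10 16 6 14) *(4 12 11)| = |(1 9 15 3 17 2 10 16 6 14)(4 12 11)| = 30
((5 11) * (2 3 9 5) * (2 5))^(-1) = (2 9 3)(5 11) = [0, 1, 9, 2, 4, 11, 6, 7, 8, 3, 10, 5]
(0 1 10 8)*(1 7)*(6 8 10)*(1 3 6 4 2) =[7, 4, 1, 6, 2, 5, 8, 3, 0, 9, 10] =(10)(0 7 3 6 8)(1 4 2)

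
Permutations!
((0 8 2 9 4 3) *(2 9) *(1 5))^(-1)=(0 3 4 9 8)(1 5)=[3, 5, 2, 4, 9, 1, 6, 7, 0, 8]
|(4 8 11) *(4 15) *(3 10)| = 4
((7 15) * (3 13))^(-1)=(3 13)(7 15)=[0, 1, 2, 13, 4, 5, 6, 15, 8, 9, 10, 11, 12, 3, 14, 7]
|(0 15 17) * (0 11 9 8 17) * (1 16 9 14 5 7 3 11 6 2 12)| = |(0 15)(1 16 9 8 17 6 2 12)(3 11 14 5 7)| = 40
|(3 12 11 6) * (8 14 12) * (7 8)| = |(3 7 8 14 12 11 6)| = 7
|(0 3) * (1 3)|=3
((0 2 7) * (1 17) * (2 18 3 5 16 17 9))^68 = (0 2 1 16 3)(5 18 7 9 17) = [2, 16, 1, 0, 4, 18, 6, 9, 8, 17, 10, 11, 12, 13, 14, 15, 3, 5, 7]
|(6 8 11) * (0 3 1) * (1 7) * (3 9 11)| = 8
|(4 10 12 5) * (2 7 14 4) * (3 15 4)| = |(2 7 14 3 15 4 10 12 5)| = 9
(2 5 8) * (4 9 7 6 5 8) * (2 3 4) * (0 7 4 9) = (0 7 6 5 2 8 3 9 4) = [7, 1, 8, 9, 0, 2, 5, 6, 3, 4]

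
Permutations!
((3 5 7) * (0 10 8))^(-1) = [8, 1, 2, 7, 4, 3, 6, 5, 10, 9, 0] = (0 8 10)(3 7 5)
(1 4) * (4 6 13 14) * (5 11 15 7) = [0, 6, 2, 3, 1, 11, 13, 5, 8, 9, 10, 15, 12, 14, 4, 7] = (1 6 13 14 4)(5 11 15 7)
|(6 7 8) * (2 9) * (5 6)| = |(2 9)(5 6 7 8)| = 4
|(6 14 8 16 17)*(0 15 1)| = 15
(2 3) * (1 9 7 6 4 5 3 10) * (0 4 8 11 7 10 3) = (0 4 5)(1 9 10)(2 3)(6 8 11 7) = [4, 9, 3, 2, 5, 0, 8, 6, 11, 10, 1, 7]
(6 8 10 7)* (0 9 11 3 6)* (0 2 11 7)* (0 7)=(0 9)(2 11 3 6 8 10 7)=[9, 1, 11, 6, 4, 5, 8, 2, 10, 0, 7, 3]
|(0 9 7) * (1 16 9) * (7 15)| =|(0 1 16 9 15 7)| =6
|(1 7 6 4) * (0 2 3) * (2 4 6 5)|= 7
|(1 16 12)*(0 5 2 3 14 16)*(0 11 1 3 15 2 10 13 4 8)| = 12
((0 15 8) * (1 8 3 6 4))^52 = (0 6 8 3 1 15 4) = [6, 15, 2, 1, 0, 5, 8, 7, 3, 9, 10, 11, 12, 13, 14, 4]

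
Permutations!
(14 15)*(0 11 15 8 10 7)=[11, 1, 2, 3, 4, 5, 6, 0, 10, 9, 7, 15, 12, 13, 8, 14]=(0 11 15 14 8 10 7)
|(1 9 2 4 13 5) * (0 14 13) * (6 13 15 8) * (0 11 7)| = 13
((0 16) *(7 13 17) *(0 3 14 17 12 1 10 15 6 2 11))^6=(0 13 2 17 15 3 1)(6 14 10 16 12 11 7)=[13, 0, 17, 1, 4, 5, 14, 6, 8, 9, 16, 7, 11, 2, 10, 3, 12, 15]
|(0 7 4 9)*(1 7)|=5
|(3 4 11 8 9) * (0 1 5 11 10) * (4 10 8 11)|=|(11)(0 1 5 4 8 9 3 10)|=8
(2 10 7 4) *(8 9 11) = (2 10 7 4)(8 9 11) = [0, 1, 10, 3, 2, 5, 6, 4, 9, 11, 7, 8]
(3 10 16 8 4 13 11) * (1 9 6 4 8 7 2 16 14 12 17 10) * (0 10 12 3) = [10, 9, 16, 1, 13, 5, 4, 2, 8, 6, 14, 0, 17, 11, 3, 15, 7, 12] = (0 10 14 3 1 9 6 4 13 11)(2 16 7)(12 17)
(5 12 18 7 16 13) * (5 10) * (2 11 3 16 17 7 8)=[0, 1, 11, 16, 4, 12, 6, 17, 2, 9, 5, 3, 18, 10, 14, 15, 13, 7, 8]=(2 11 3 16 13 10 5 12 18 8)(7 17)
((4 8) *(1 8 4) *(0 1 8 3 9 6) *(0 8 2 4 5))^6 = [2, 4, 9, 5, 6, 8, 1, 7, 3, 0] = (0 2 9)(1 4 6)(3 5 8)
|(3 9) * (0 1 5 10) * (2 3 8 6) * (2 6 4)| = |(0 1 5 10)(2 3 9 8 4)| = 20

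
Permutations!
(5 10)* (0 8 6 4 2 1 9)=(0 8 6 4 2 1 9)(5 10)=[8, 9, 1, 3, 2, 10, 4, 7, 6, 0, 5]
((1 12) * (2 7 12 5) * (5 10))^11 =[0, 12, 5, 3, 4, 10, 6, 2, 8, 9, 1, 11, 7] =(1 12 7 2 5 10)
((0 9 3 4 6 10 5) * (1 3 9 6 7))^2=(0 10)(1 4)(3 7)(5 6)=[10, 4, 2, 7, 1, 6, 5, 3, 8, 9, 0]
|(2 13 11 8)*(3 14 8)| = |(2 13 11 3 14 8)| = 6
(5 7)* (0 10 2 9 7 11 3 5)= (0 10 2 9 7)(3 5 11)= [10, 1, 9, 5, 4, 11, 6, 0, 8, 7, 2, 3]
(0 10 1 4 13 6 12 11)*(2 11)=(0 10 1 4 13 6 12 2 11)=[10, 4, 11, 3, 13, 5, 12, 7, 8, 9, 1, 0, 2, 6]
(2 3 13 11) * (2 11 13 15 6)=(2 3 15 6)=[0, 1, 3, 15, 4, 5, 2, 7, 8, 9, 10, 11, 12, 13, 14, 6]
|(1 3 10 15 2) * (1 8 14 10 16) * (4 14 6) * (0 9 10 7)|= 30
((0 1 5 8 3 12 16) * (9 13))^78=(0 1 5 8 3 12 16)=[1, 5, 2, 12, 4, 8, 6, 7, 3, 9, 10, 11, 16, 13, 14, 15, 0]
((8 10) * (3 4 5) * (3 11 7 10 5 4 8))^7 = (3 8 5 11 7 10) = [0, 1, 2, 8, 4, 11, 6, 10, 5, 9, 3, 7]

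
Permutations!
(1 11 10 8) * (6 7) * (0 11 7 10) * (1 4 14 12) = (0 11)(1 7 6 10 8 4 14 12) = [11, 7, 2, 3, 14, 5, 10, 6, 4, 9, 8, 0, 1, 13, 12]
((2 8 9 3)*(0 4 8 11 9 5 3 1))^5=[2, 3, 4, 0, 11, 1, 6, 7, 9, 5, 10, 8]=(0 2 4 11 8 9 5 1 3)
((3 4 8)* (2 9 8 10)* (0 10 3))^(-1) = (0 8 9 2 10)(3 4) = [8, 1, 10, 4, 3, 5, 6, 7, 9, 2, 0]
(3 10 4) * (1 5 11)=(1 5 11)(3 10 4)=[0, 5, 2, 10, 3, 11, 6, 7, 8, 9, 4, 1]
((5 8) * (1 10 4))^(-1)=(1 4 10)(5 8)=[0, 4, 2, 3, 10, 8, 6, 7, 5, 9, 1]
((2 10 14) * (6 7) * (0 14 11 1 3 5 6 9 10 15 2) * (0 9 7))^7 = (0 5 1 10 14 6 3 11 9)(2 15) = [5, 10, 15, 11, 4, 1, 3, 7, 8, 0, 14, 9, 12, 13, 6, 2]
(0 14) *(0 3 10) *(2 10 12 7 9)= [14, 1, 10, 12, 4, 5, 6, 9, 8, 2, 0, 11, 7, 13, 3]= (0 14 3 12 7 9 2 10)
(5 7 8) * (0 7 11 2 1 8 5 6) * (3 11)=[7, 8, 1, 11, 4, 3, 0, 5, 6, 9, 10, 2]=(0 7 5 3 11 2 1 8 6)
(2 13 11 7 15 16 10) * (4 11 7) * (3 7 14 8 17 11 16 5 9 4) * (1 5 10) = (1 5 9 4 16)(2 13 14 8 17 11 3 7 15 10) = [0, 5, 13, 7, 16, 9, 6, 15, 17, 4, 2, 3, 12, 14, 8, 10, 1, 11]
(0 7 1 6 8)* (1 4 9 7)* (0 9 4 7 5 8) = (0 1 6)(5 8 9) = [1, 6, 2, 3, 4, 8, 0, 7, 9, 5]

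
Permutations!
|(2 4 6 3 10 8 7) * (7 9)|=8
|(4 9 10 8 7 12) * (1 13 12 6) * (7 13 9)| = |(1 9 10 8 13 12 4 7 6)| = 9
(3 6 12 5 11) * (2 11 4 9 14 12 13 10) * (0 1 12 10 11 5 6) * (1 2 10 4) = (0 2 5 1 12 6 13 11 3)(4 9 14) = [2, 12, 5, 0, 9, 1, 13, 7, 8, 14, 10, 3, 6, 11, 4]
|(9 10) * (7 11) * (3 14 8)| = |(3 14 8)(7 11)(9 10)| = 6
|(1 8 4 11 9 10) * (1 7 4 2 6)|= 20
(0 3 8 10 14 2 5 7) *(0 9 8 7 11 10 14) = (0 3 7 9 8 14 2 5 11 10) = [3, 1, 5, 7, 4, 11, 6, 9, 14, 8, 0, 10, 12, 13, 2]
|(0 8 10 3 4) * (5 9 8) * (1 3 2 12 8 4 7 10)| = |(0 5 9 4)(1 3 7 10 2 12 8)| = 28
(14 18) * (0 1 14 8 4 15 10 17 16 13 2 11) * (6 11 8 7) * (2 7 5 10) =(0 1 14 18 5 10 17 16 13 7 6 11)(2 8 4 15) =[1, 14, 8, 3, 15, 10, 11, 6, 4, 9, 17, 0, 12, 7, 18, 2, 13, 16, 5]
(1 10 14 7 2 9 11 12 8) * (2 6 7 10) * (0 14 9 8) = (0 14 10 9 11 12)(1 2 8)(6 7) = [14, 2, 8, 3, 4, 5, 7, 6, 1, 11, 9, 12, 0, 13, 10]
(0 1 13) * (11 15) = (0 1 13)(11 15) = [1, 13, 2, 3, 4, 5, 6, 7, 8, 9, 10, 15, 12, 0, 14, 11]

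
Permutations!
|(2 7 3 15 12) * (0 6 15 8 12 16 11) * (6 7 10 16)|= |(0 7 3 8 12 2 10 16 11)(6 15)|= 18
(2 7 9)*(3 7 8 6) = [0, 1, 8, 7, 4, 5, 3, 9, 6, 2] = (2 8 6 3 7 9)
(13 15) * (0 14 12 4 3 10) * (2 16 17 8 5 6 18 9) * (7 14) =(0 7 14 12 4 3 10)(2 16 17 8 5 6 18 9)(13 15) =[7, 1, 16, 10, 3, 6, 18, 14, 5, 2, 0, 11, 4, 15, 12, 13, 17, 8, 9]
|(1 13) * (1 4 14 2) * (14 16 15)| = |(1 13 4 16 15 14 2)| = 7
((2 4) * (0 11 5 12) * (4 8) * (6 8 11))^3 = [4, 1, 12, 3, 5, 6, 2, 7, 11, 9, 10, 0, 8] = (0 4 5 6 2 12 8 11)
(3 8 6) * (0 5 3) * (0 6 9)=(0 5 3 8 9)=[5, 1, 2, 8, 4, 3, 6, 7, 9, 0]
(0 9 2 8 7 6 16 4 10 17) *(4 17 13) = (0 9 2 8 7 6 16 17)(4 10 13) = [9, 1, 8, 3, 10, 5, 16, 6, 7, 2, 13, 11, 12, 4, 14, 15, 17, 0]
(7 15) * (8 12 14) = [0, 1, 2, 3, 4, 5, 6, 15, 12, 9, 10, 11, 14, 13, 8, 7] = (7 15)(8 12 14)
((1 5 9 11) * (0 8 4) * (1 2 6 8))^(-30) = [6, 8, 5, 3, 2, 4, 9, 7, 11, 0, 10, 1] = (0 6 9)(1 8 11)(2 5 4)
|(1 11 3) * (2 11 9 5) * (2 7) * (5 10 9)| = 6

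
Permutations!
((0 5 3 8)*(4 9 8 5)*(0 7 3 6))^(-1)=(0 6 5 3 7 8 9 4)=[6, 1, 2, 7, 0, 3, 5, 8, 9, 4]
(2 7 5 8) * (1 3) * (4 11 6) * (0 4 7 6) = (0 4 11)(1 3)(2 6 7 5 8) = [4, 3, 6, 1, 11, 8, 7, 5, 2, 9, 10, 0]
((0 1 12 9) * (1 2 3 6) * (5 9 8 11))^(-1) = (0 9 5 11 8 12 1 6 3 2) = [9, 6, 0, 2, 4, 11, 3, 7, 12, 5, 10, 8, 1]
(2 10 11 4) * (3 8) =(2 10 11 4)(3 8) =[0, 1, 10, 8, 2, 5, 6, 7, 3, 9, 11, 4]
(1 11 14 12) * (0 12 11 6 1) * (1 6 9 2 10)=(0 12)(1 9 2 10)(11 14)=[12, 9, 10, 3, 4, 5, 6, 7, 8, 2, 1, 14, 0, 13, 11]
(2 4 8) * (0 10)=(0 10)(2 4 8)=[10, 1, 4, 3, 8, 5, 6, 7, 2, 9, 0]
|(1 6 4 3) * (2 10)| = 4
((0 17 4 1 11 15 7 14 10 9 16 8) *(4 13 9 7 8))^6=(0 1 13 15 16)(4 17 11 9 8)=[1, 13, 2, 3, 17, 5, 6, 7, 4, 8, 10, 9, 12, 15, 14, 16, 0, 11]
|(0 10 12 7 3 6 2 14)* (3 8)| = 9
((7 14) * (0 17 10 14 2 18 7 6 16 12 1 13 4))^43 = (0 14 12 4 10 16 13 17 6 1)(2 18 7) = [14, 0, 18, 3, 10, 5, 1, 2, 8, 9, 16, 11, 4, 17, 12, 15, 13, 6, 7]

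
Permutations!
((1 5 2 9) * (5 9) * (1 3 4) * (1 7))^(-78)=(1 3 7 9 4)=[0, 3, 2, 7, 1, 5, 6, 9, 8, 4]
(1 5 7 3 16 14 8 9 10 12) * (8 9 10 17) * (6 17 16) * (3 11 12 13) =(1 5 7 11 12)(3 6 17 8 10 13)(9 16 14) =[0, 5, 2, 6, 4, 7, 17, 11, 10, 16, 13, 12, 1, 3, 9, 15, 14, 8]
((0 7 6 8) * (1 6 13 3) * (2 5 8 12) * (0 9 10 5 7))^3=(1 2 3 12 13 6 7)(5 10 9 8)=[0, 2, 3, 12, 4, 10, 7, 1, 5, 8, 9, 11, 13, 6]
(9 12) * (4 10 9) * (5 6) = (4 10 9 12)(5 6) = [0, 1, 2, 3, 10, 6, 5, 7, 8, 12, 9, 11, 4]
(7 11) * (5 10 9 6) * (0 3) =(0 3)(5 10 9 6)(7 11) =[3, 1, 2, 0, 4, 10, 5, 11, 8, 6, 9, 7]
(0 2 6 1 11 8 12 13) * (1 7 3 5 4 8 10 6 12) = (0 2 12 13)(1 11 10 6 7 3 5 4 8) = [2, 11, 12, 5, 8, 4, 7, 3, 1, 9, 6, 10, 13, 0]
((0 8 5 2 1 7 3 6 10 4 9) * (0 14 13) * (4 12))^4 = [1, 10, 6, 4, 0, 3, 9, 12, 7, 8, 14, 11, 13, 2, 5] = (0 1 10 14 5 3 4)(2 6 9 8 7 12 13)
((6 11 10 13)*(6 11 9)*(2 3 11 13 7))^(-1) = (13)(2 7 10 11 3)(6 9) = [0, 1, 7, 2, 4, 5, 9, 10, 8, 6, 11, 3, 12, 13]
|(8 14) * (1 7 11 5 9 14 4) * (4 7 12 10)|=|(1 12 10 4)(5 9 14 8 7 11)|=12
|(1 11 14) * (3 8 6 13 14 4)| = 8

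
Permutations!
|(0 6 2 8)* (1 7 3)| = |(0 6 2 8)(1 7 3)| = 12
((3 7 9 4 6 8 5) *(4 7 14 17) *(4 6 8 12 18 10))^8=(3 8 10 12 17)(4 18 6 14 5)=[0, 1, 2, 8, 18, 4, 14, 7, 10, 9, 12, 11, 17, 13, 5, 15, 16, 3, 6]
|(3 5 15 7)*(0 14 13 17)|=|(0 14 13 17)(3 5 15 7)|=4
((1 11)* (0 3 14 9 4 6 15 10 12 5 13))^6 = (0 15 3 10 14 12 9 5 4 13 6) = [15, 1, 2, 10, 13, 4, 0, 7, 8, 5, 14, 11, 9, 6, 12, 3]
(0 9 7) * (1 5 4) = (0 9 7)(1 5 4) = [9, 5, 2, 3, 1, 4, 6, 0, 8, 7]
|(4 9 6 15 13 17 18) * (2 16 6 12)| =|(2 16 6 15 13 17 18 4 9 12)| =10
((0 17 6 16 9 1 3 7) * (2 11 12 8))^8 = (17) = [0, 1, 2, 3, 4, 5, 6, 7, 8, 9, 10, 11, 12, 13, 14, 15, 16, 17]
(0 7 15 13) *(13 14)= (0 7 15 14 13)= [7, 1, 2, 3, 4, 5, 6, 15, 8, 9, 10, 11, 12, 0, 13, 14]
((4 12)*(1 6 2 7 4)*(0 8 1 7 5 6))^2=(0 1 8)(2 6 5)(4 7 12)=[1, 8, 6, 3, 7, 2, 5, 12, 0, 9, 10, 11, 4]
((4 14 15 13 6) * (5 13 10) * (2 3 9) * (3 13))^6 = (2 10 6 3 14)(4 9 15 13 5) = [0, 1, 10, 14, 9, 4, 3, 7, 8, 15, 6, 11, 12, 5, 2, 13]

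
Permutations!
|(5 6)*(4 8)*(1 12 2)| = 6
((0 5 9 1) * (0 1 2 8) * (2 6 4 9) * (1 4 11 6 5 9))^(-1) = (0 8 2 5 9)(1 4)(6 11) = [8, 4, 5, 3, 1, 9, 11, 7, 2, 0, 10, 6]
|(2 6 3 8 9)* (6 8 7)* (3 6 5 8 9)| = |(2 9)(3 7 5 8)| = 4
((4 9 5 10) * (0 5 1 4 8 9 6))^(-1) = (0 6 4 1 9 8 10 5) = [6, 9, 2, 3, 1, 0, 4, 7, 10, 8, 5]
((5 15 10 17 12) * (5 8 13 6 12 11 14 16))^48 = [0, 1, 2, 3, 4, 16, 6, 7, 8, 9, 15, 17, 12, 13, 11, 5, 14, 10] = (5 16 14 11 17 10 15)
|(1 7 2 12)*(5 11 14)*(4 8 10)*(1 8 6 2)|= |(1 7)(2 12 8 10 4 6)(5 11 14)|= 6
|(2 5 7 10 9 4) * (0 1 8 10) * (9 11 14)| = 11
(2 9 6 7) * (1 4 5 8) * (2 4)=[0, 2, 9, 3, 5, 8, 7, 4, 1, 6]=(1 2 9 6 7 4 5 8)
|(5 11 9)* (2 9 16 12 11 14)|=|(2 9 5 14)(11 16 12)|=12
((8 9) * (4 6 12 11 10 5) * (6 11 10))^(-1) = (4 5 10 12 6 11)(8 9) = [0, 1, 2, 3, 5, 10, 11, 7, 9, 8, 12, 4, 6]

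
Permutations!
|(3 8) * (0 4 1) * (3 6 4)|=|(0 3 8 6 4 1)|=6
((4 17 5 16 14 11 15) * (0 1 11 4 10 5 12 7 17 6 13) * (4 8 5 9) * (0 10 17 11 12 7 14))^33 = (0 5 14 1 16 8 12)(4 10 6 9 13)(7 11 15 17) = [5, 16, 2, 3, 10, 14, 9, 11, 12, 13, 6, 15, 0, 4, 1, 17, 8, 7]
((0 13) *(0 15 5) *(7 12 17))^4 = (7 12 17) = [0, 1, 2, 3, 4, 5, 6, 12, 8, 9, 10, 11, 17, 13, 14, 15, 16, 7]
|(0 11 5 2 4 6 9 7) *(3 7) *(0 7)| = 8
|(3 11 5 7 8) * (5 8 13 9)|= |(3 11 8)(5 7 13 9)|= 12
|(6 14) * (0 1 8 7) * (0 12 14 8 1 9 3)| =15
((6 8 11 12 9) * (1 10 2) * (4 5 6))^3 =(4 8 9 6 12 5 11) =[0, 1, 2, 3, 8, 11, 12, 7, 9, 6, 10, 4, 5]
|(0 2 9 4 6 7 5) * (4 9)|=|(9)(0 2 4 6 7 5)|=6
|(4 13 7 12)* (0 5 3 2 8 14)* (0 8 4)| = 8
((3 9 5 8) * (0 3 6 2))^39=(0 8 3 6 9 2 5)=[8, 1, 5, 6, 4, 0, 9, 7, 3, 2]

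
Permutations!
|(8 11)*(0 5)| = 2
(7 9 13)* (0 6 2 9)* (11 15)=(0 6 2 9 13 7)(11 15)=[6, 1, 9, 3, 4, 5, 2, 0, 8, 13, 10, 15, 12, 7, 14, 11]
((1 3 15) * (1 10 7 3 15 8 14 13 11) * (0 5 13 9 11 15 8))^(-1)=[3, 11, 2, 7, 4, 0, 6, 10, 1, 14, 15, 9, 12, 5, 8, 13]=(0 3 7 10 15 13 5)(1 11 9 14 8)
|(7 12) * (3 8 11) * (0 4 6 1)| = 12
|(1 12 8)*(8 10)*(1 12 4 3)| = |(1 4 3)(8 12 10)| = 3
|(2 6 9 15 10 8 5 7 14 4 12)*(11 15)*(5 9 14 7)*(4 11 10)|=21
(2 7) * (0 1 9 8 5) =(0 1 9 8 5)(2 7) =[1, 9, 7, 3, 4, 0, 6, 2, 5, 8]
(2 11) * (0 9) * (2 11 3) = (11)(0 9)(2 3) = [9, 1, 3, 2, 4, 5, 6, 7, 8, 0, 10, 11]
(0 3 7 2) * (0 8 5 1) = (0 3 7 2 8 5 1) = [3, 0, 8, 7, 4, 1, 6, 2, 5]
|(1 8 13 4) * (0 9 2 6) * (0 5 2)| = |(0 9)(1 8 13 4)(2 6 5)| = 12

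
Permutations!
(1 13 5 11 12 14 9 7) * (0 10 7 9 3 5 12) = [10, 13, 2, 5, 4, 11, 6, 1, 8, 9, 7, 0, 14, 12, 3] = (0 10 7 1 13 12 14 3 5 11)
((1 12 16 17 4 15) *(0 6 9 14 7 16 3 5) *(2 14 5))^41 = (0 6 9 5)(1 12 3 2 14 7 16 17 4 15) = [6, 12, 14, 2, 15, 0, 9, 16, 8, 5, 10, 11, 3, 13, 7, 1, 17, 4]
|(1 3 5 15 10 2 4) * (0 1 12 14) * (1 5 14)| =10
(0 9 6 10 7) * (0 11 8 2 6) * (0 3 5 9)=(2 6 10 7 11 8)(3 5 9)=[0, 1, 6, 5, 4, 9, 10, 11, 2, 3, 7, 8]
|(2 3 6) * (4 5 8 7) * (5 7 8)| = 6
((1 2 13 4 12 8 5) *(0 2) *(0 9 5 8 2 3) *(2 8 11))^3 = (0 3)(2 12)(4 11)(8 13) = [3, 1, 12, 0, 11, 5, 6, 7, 13, 9, 10, 4, 2, 8]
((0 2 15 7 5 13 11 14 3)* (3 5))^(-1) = (0 3 7 15 2)(5 14 11 13) = [3, 1, 0, 7, 4, 14, 6, 15, 8, 9, 10, 13, 12, 5, 11, 2]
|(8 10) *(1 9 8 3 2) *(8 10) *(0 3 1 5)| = |(0 3 2 5)(1 9 10)| = 12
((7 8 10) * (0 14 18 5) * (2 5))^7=(0 18 5 14 2)(7 8 10)=[18, 1, 0, 3, 4, 14, 6, 8, 10, 9, 7, 11, 12, 13, 2, 15, 16, 17, 5]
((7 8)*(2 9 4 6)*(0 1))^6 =(2 4)(6 9) =[0, 1, 4, 3, 2, 5, 9, 7, 8, 6]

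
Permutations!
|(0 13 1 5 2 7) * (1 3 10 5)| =|(0 13 3 10 5 2 7)| =7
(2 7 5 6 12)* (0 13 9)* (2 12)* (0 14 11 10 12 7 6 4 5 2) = (0 13 9 14 11 10 12 7 2 6)(4 5) = [13, 1, 6, 3, 5, 4, 0, 2, 8, 14, 12, 10, 7, 9, 11]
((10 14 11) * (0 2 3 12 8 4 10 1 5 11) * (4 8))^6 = (0 14 10 4 12 3 2) = [14, 1, 0, 2, 12, 5, 6, 7, 8, 9, 4, 11, 3, 13, 10]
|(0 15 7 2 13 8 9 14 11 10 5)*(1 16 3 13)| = |(0 15 7 2 1 16 3 13 8 9 14 11 10 5)| = 14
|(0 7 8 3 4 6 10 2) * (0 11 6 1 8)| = |(0 7)(1 8 3 4)(2 11 6 10)| = 4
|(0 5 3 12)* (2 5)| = |(0 2 5 3 12)| = 5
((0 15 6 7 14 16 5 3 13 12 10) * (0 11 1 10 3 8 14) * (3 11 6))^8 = [6, 12, 2, 0, 4, 5, 1, 10, 8, 9, 11, 13, 3, 15, 14, 7, 16] = (16)(0 6 1 12 3)(7 10 11 13 15)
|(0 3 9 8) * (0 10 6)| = 6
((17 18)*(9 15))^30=(18)=[0, 1, 2, 3, 4, 5, 6, 7, 8, 9, 10, 11, 12, 13, 14, 15, 16, 17, 18]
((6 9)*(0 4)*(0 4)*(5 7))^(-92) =[0, 1, 2, 3, 4, 5, 6, 7, 8, 9] =(9)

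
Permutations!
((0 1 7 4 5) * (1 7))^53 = (0 7 4 5) = [7, 1, 2, 3, 5, 0, 6, 4]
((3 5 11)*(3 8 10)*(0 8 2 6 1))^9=[0, 1, 2, 3, 4, 5, 6, 7, 8, 9, 10, 11]=(11)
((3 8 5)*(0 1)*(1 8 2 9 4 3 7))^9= (0 1 7 5 8)(2 9 4 3)= [1, 7, 9, 2, 3, 8, 6, 5, 0, 4]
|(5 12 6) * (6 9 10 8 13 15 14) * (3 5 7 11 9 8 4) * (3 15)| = 40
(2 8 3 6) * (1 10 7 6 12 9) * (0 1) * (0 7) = (0 1 10)(2 8 3 12 9 7 6) = [1, 10, 8, 12, 4, 5, 2, 6, 3, 7, 0, 11, 9]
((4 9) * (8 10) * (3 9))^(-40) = (10)(3 4 9) = [0, 1, 2, 4, 9, 5, 6, 7, 8, 3, 10]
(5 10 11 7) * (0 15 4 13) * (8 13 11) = [15, 1, 2, 3, 11, 10, 6, 5, 13, 9, 8, 7, 12, 0, 14, 4] = (0 15 4 11 7 5 10 8 13)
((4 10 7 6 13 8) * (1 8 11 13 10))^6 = [0, 1, 2, 3, 4, 5, 6, 7, 8, 9, 10, 11, 12, 13] = (13)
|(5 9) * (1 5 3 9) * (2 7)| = |(1 5)(2 7)(3 9)| = 2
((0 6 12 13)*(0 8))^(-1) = (0 8 13 12 6) = [8, 1, 2, 3, 4, 5, 0, 7, 13, 9, 10, 11, 6, 12]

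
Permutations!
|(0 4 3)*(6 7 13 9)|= 12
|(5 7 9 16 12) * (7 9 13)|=|(5 9 16 12)(7 13)|=4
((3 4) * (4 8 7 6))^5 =(8) =[0, 1, 2, 3, 4, 5, 6, 7, 8]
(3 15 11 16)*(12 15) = (3 12 15 11 16) = [0, 1, 2, 12, 4, 5, 6, 7, 8, 9, 10, 16, 15, 13, 14, 11, 3]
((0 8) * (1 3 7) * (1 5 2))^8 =(8)(1 5 3 2 7) =[0, 5, 7, 2, 4, 3, 6, 1, 8]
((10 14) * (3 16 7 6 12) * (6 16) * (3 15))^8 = [0, 1, 2, 3, 4, 5, 6, 7, 8, 9, 10, 11, 12, 13, 14, 15, 16] = (16)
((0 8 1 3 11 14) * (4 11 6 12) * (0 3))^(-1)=[1, 8, 2, 14, 12, 5, 3, 7, 0, 9, 10, 4, 6, 13, 11]=(0 1 8)(3 14 11 4 12 6)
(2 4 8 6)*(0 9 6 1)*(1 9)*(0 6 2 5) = [1, 6, 4, 3, 8, 0, 5, 7, 9, 2] = (0 1 6 5)(2 4 8 9)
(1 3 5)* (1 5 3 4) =(5)(1 4) =[0, 4, 2, 3, 1, 5]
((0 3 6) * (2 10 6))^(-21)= (0 6 10 2 3)= [6, 1, 3, 0, 4, 5, 10, 7, 8, 9, 2]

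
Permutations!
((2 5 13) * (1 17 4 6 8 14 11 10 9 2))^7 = (1 10 4 2 8 13 11 17 9 6 5 14) = [0, 10, 8, 3, 2, 14, 5, 7, 13, 6, 4, 17, 12, 11, 1, 15, 16, 9]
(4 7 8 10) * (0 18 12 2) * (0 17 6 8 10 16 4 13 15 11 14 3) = (0 18 12 2 17 6 8 16 4 7 10 13 15 11 14 3) = [18, 1, 17, 0, 7, 5, 8, 10, 16, 9, 13, 14, 2, 15, 3, 11, 4, 6, 12]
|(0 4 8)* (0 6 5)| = |(0 4 8 6 5)| = 5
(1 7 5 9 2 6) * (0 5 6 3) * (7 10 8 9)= [5, 10, 3, 0, 4, 7, 1, 6, 9, 2, 8]= (0 5 7 6 1 10 8 9 2 3)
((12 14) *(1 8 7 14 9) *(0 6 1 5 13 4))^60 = (0 14 4 7 13 8 5 1 9 6 12) = [14, 9, 2, 3, 7, 1, 12, 13, 5, 6, 10, 11, 0, 8, 4]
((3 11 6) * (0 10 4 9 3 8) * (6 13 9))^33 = (0 6 10 8 4)(3 11 13 9) = [6, 1, 2, 11, 0, 5, 10, 7, 4, 3, 8, 13, 12, 9]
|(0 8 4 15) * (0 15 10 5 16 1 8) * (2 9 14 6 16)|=10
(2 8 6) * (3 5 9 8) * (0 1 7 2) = (0 1 7 2 3 5 9 8 6) = [1, 7, 3, 5, 4, 9, 0, 2, 6, 8]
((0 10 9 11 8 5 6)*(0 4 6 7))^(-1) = [7, 1, 2, 3, 6, 8, 4, 5, 11, 10, 0, 9] = (0 7 5 8 11 9 10)(4 6)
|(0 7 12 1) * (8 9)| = |(0 7 12 1)(8 9)| = 4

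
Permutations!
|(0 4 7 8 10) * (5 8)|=6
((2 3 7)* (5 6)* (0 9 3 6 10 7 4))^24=[0, 1, 7, 3, 4, 6, 2, 10, 8, 9, 5]=(2 7 10 5 6)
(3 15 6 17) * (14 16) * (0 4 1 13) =[4, 13, 2, 15, 1, 5, 17, 7, 8, 9, 10, 11, 12, 0, 16, 6, 14, 3] =(0 4 1 13)(3 15 6 17)(14 16)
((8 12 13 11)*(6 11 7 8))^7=[0, 1, 2, 3, 4, 5, 11, 13, 7, 9, 10, 6, 8, 12]=(6 11)(7 13 12 8)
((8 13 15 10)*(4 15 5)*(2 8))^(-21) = (15) = [0, 1, 2, 3, 4, 5, 6, 7, 8, 9, 10, 11, 12, 13, 14, 15]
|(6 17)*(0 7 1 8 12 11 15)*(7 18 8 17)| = |(0 18 8 12 11 15)(1 17 6 7)| = 12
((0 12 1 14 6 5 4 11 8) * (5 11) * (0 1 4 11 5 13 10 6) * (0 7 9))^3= (0 13 5 1 9 4 6 8 7 12 10 11 14)= [13, 9, 2, 3, 6, 1, 8, 12, 7, 4, 11, 14, 10, 5, 0]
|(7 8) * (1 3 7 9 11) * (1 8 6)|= 12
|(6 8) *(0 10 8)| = |(0 10 8 6)| = 4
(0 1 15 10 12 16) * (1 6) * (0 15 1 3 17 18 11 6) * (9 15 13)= [0, 1, 2, 17, 4, 5, 3, 7, 8, 15, 12, 6, 16, 9, 14, 10, 13, 18, 11]= (3 17 18 11 6)(9 15 10 12 16 13)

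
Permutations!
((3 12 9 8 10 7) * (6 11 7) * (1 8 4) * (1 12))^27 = (12)(1 3 7 11 6 10 8) = [0, 3, 2, 7, 4, 5, 10, 11, 1, 9, 8, 6, 12]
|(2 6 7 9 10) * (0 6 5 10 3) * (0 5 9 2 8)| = 9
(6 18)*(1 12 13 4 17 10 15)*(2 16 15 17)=(1 12 13 4 2 16 15)(6 18)(10 17)=[0, 12, 16, 3, 2, 5, 18, 7, 8, 9, 17, 11, 13, 4, 14, 1, 15, 10, 6]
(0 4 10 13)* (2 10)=[4, 1, 10, 3, 2, 5, 6, 7, 8, 9, 13, 11, 12, 0]=(0 4 2 10 13)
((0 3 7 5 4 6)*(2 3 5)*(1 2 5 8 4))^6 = (0 4)(1 2 3 7 5)(6 8) = [4, 2, 3, 7, 0, 1, 8, 5, 6]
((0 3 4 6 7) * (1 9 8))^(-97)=(0 6 3 7 4)(1 8 9)=[6, 8, 2, 7, 0, 5, 3, 4, 9, 1]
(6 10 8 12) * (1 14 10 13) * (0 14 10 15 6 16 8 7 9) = (0 14 15 6 13 1 10 7 9)(8 12 16) = [14, 10, 2, 3, 4, 5, 13, 9, 12, 0, 7, 11, 16, 1, 15, 6, 8]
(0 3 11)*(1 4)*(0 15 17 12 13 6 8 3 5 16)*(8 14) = (0 5 16)(1 4)(3 11 15 17 12 13 6 14 8) = [5, 4, 2, 11, 1, 16, 14, 7, 3, 9, 10, 15, 13, 6, 8, 17, 0, 12]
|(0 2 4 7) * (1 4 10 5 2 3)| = |(0 3 1 4 7)(2 10 5)| = 15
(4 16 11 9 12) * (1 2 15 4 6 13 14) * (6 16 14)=[0, 2, 15, 3, 14, 5, 13, 7, 8, 12, 10, 9, 16, 6, 1, 4, 11]=(1 2 15 4 14)(6 13)(9 12 16 11)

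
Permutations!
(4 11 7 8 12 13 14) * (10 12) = (4 11 7 8 10 12 13 14) = [0, 1, 2, 3, 11, 5, 6, 8, 10, 9, 12, 7, 13, 14, 4]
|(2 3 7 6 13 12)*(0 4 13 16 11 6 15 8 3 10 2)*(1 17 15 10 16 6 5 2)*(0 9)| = 140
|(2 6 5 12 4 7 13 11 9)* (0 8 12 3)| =|(0 8 12 4 7 13 11 9 2 6 5 3)| =12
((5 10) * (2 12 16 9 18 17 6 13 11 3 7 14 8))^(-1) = (2 8 14 7 3 11 13 6 17 18 9 16 12)(5 10) = [0, 1, 8, 11, 4, 10, 17, 3, 14, 16, 5, 13, 2, 6, 7, 15, 12, 18, 9]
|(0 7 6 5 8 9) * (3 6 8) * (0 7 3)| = 12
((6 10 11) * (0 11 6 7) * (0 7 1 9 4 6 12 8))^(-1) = (0 8 12 10 6 4 9 1 11) = [8, 11, 2, 3, 9, 5, 4, 7, 12, 1, 6, 0, 10]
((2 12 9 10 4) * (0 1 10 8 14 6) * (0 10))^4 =(2 14)(4 8)(6 12)(9 10) =[0, 1, 14, 3, 8, 5, 12, 7, 4, 10, 9, 11, 6, 13, 2]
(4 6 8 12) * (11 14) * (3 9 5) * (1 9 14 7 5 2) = (1 9 2)(3 14 11 7 5)(4 6 8 12) = [0, 9, 1, 14, 6, 3, 8, 5, 12, 2, 10, 7, 4, 13, 11]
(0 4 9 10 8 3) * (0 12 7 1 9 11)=(0 4 11)(1 9 10 8 3 12 7)=[4, 9, 2, 12, 11, 5, 6, 1, 3, 10, 8, 0, 7]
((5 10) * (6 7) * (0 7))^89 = (0 6 7)(5 10) = [6, 1, 2, 3, 4, 10, 7, 0, 8, 9, 5]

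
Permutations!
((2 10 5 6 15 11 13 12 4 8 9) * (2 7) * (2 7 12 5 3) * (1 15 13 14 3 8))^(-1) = (1 4 12 9 8 10 2 3 14 11 15)(5 13 6) = [0, 4, 3, 14, 12, 13, 5, 7, 10, 8, 2, 15, 9, 6, 11, 1]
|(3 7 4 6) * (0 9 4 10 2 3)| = |(0 9 4 6)(2 3 7 10)| = 4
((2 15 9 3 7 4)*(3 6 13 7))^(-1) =(2 4 7 13 6 9 15) =[0, 1, 4, 3, 7, 5, 9, 13, 8, 15, 10, 11, 12, 6, 14, 2]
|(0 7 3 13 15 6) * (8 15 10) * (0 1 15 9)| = |(0 7 3 13 10 8 9)(1 15 6)| = 21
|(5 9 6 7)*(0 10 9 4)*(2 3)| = 14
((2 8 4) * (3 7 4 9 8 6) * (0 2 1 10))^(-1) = [10, 4, 0, 6, 7, 5, 2, 3, 9, 8, 1] = (0 10 1 4 7 3 6 2)(8 9)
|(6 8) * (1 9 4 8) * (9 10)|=6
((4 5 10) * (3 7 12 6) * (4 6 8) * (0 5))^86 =[7, 1, 2, 0, 3, 12, 4, 5, 6, 9, 8, 11, 10] =(0 7 5 12 10 8 6 4 3)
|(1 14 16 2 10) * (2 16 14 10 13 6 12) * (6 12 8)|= 6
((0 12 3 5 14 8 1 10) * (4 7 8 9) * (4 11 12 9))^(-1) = (0 10 1 8 7 4 14 5 3 12 11 9) = [10, 8, 2, 12, 14, 3, 6, 4, 7, 0, 1, 9, 11, 13, 5]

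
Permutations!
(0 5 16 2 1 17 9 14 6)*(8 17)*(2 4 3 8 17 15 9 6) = [5, 17, 1, 8, 3, 16, 0, 7, 15, 14, 10, 11, 12, 13, 2, 9, 4, 6] = (0 5 16 4 3 8 15 9 14 2 1 17 6)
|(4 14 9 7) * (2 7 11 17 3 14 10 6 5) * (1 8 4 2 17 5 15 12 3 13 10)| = 66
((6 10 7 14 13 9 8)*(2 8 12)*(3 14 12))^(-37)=(2 12 7 10 6 8)(3 9 13 14)=[0, 1, 12, 9, 4, 5, 8, 10, 2, 13, 6, 11, 7, 14, 3]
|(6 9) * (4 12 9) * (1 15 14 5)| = 4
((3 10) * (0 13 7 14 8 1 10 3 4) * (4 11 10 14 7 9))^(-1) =[4, 8, 2, 3, 9, 5, 6, 7, 14, 13, 11, 10, 12, 0, 1] =(0 4 9 13)(1 8 14)(10 11)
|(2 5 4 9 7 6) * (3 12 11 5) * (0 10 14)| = |(0 10 14)(2 3 12 11 5 4 9 7 6)| = 9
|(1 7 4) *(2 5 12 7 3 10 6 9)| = 10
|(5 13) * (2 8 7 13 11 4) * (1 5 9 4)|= 6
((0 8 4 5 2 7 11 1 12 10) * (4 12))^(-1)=[10, 11, 5, 3, 1, 4, 6, 2, 0, 9, 12, 7, 8]=(0 10 12 8)(1 11 7 2 5 4)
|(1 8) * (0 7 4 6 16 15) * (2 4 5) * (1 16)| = 10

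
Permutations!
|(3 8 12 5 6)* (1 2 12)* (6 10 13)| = 9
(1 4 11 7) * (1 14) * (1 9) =(1 4 11 7 14 9) =[0, 4, 2, 3, 11, 5, 6, 14, 8, 1, 10, 7, 12, 13, 9]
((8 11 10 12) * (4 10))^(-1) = (4 11 8 12 10) = [0, 1, 2, 3, 11, 5, 6, 7, 12, 9, 4, 8, 10]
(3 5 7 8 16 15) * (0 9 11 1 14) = (0 9 11 1 14)(3 5 7 8 16 15) = [9, 14, 2, 5, 4, 7, 6, 8, 16, 11, 10, 1, 12, 13, 0, 3, 15]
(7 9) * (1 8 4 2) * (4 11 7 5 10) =(1 8 11 7 9 5 10 4 2) =[0, 8, 1, 3, 2, 10, 6, 9, 11, 5, 4, 7]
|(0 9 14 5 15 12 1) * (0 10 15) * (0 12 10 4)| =14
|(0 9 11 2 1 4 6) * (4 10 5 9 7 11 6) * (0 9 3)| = |(0 7 11 2 1 10 5 3)(6 9)| = 8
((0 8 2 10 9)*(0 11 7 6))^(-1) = (0 6 7 11 9 10 2 8) = [6, 1, 8, 3, 4, 5, 7, 11, 0, 10, 2, 9]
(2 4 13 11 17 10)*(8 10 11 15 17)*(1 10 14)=(1 10 2 4 13 15 17 11 8 14)=[0, 10, 4, 3, 13, 5, 6, 7, 14, 9, 2, 8, 12, 15, 1, 17, 16, 11]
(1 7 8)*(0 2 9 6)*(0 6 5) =(0 2 9 5)(1 7 8) =[2, 7, 9, 3, 4, 0, 6, 8, 1, 5]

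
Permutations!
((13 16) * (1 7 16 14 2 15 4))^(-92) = (1 14)(2 7)(4 13)(15 16) = [0, 14, 7, 3, 13, 5, 6, 2, 8, 9, 10, 11, 12, 4, 1, 16, 15]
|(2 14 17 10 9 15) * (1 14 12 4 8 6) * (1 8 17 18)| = |(1 14 18)(2 12 4 17 10 9 15)(6 8)| = 42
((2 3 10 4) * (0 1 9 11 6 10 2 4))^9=(0 11)(1 6)(2 3)(9 10)=[11, 6, 3, 2, 4, 5, 1, 7, 8, 10, 9, 0]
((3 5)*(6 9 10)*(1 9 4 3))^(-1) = (1 5 3 4 6 10 9) = [0, 5, 2, 4, 6, 3, 10, 7, 8, 1, 9]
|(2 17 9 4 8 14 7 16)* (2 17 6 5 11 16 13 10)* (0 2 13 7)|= |(0 2 6 5 11 16 17 9 4 8 14)(10 13)|= 22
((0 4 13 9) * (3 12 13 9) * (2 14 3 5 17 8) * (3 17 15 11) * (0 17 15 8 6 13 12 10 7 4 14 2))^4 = [3, 1, 2, 9, 13, 15, 0, 6, 11, 5, 17, 4, 12, 14, 10, 7, 16, 8] = (0 3 9 5 15 7 6)(4 13 14 10 17 8 11)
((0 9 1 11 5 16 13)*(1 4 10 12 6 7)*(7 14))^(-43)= (0 11 6 9 5 14 4 16 7 10 13 1 12)= [11, 12, 2, 3, 16, 14, 9, 10, 8, 5, 13, 6, 0, 1, 4, 15, 7]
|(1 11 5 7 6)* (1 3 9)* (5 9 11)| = |(1 5 7 6 3 11 9)| = 7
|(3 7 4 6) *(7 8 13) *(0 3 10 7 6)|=|(0 3 8 13 6 10 7 4)|=8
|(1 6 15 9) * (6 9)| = |(1 9)(6 15)| = 2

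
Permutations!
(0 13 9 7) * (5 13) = (0 5 13 9 7) = [5, 1, 2, 3, 4, 13, 6, 0, 8, 7, 10, 11, 12, 9]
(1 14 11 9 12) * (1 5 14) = [0, 1, 2, 3, 4, 14, 6, 7, 8, 12, 10, 9, 5, 13, 11] = (5 14 11 9 12)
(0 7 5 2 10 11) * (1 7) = [1, 7, 10, 3, 4, 2, 6, 5, 8, 9, 11, 0] = (0 1 7 5 2 10 11)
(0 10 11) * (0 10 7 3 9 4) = [7, 1, 2, 9, 0, 5, 6, 3, 8, 4, 11, 10] = (0 7 3 9 4)(10 11)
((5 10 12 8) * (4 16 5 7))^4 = (4 12 16 8 5 7 10) = [0, 1, 2, 3, 12, 7, 6, 10, 5, 9, 4, 11, 16, 13, 14, 15, 8]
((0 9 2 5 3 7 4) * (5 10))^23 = (0 4 7 3 5 10 2 9) = [4, 1, 9, 5, 7, 10, 6, 3, 8, 0, 2]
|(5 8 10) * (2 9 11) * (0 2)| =|(0 2 9 11)(5 8 10)| =12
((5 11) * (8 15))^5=[0, 1, 2, 3, 4, 11, 6, 7, 15, 9, 10, 5, 12, 13, 14, 8]=(5 11)(8 15)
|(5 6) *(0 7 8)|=|(0 7 8)(5 6)|=6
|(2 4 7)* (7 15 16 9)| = |(2 4 15 16 9 7)| = 6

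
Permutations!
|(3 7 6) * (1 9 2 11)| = |(1 9 2 11)(3 7 6)| = 12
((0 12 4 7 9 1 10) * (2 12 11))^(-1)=[10, 9, 11, 3, 12, 5, 6, 4, 8, 7, 1, 0, 2]=(0 10 1 9 7 4 12 2 11)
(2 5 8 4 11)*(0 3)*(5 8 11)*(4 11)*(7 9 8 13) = [3, 1, 13, 0, 5, 4, 6, 9, 11, 8, 10, 2, 12, 7] = (0 3)(2 13 7 9 8 11)(4 5)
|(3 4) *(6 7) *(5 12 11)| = 6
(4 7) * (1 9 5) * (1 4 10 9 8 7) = (1 8 7 10 9 5 4) = [0, 8, 2, 3, 1, 4, 6, 10, 7, 5, 9]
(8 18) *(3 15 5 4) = (3 15 5 4)(8 18) = [0, 1, 2, 15, 3, 4, 6, 7, 18, 9, 10, 11, 12, 13, 14, 5, 16, 17, 8]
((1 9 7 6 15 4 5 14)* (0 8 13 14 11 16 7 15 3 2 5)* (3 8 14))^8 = [1, 15, 3, 13, 14, 2, 7, 16, 6, 4, 10, 5, 12, 8, 9, 0, 11] = (0 1 15)(2 3 13 8 6 7 16 11 5)(4 14 9)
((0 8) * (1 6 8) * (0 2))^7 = (0 6 2 1 8) = [6, 8, 1, 3, 4, 5, 2, 7, 0]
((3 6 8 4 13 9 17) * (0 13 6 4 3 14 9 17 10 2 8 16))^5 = (0 10 6 14 3 13 2 16 9 4 17 8) = [10, 1, 16, 13, 17, 5, 14, 7, 0, 4, 6, 11, 12, 2, 3, 15, 9, 8]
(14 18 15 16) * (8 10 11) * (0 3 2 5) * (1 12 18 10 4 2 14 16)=(0 3 14 10 11 8 4 2 5)(1 12 18 15)=[3, 12, 5, 14, 2, 0, 6, 7, 4, 9, 11, 8, 18, 13, 10, 1, 16, 17, 15]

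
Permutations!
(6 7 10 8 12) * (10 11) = (6 7 11 10 8 12) = [0, 1, 2, 3, 4, 5, 7, 11, 12, 9, 8, 10, 6]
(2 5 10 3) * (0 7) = [7, 1, 5, 2, 4, 10, 6, 0, 8, 9, 3] = (0 7)(2 5 10 3)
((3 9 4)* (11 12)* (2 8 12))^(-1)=(2 11 12 8)(3 4 9)=[0, 1, 11, 4, 9, 5, 6, 7, 2, 3, 10, 12, 8]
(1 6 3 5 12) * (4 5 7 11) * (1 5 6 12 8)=(1 12 5 8)(3 7 11 4 6)=[0, 12, 2, 7, 6, 8, 3, 11, 1, 9, 10, 4, 5]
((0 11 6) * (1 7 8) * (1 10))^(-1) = (0 6 11)(1 10 8 7) = [6, 10, 2, 3, 4, 5, 11, 1, 7, 9, 8, 0]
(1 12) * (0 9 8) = (0 9 8)(1 12) = [9, 12, 2, 3, 4, 5, 6, 7, 0, 8, 10, 11, 1]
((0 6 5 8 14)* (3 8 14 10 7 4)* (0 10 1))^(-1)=(0 1 8 3 4 7 10 14 5 6)=[1, 8, 2, 4, 7, 6, 0, 10, 3, 9, 14, 11, 12, 13, 5]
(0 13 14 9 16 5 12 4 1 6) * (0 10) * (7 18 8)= (0 13 14 9 16 5 12 4 1 6 10)(7 18 8)= [13, 6, 2, 3, 1, 12, 10, 18, 7, 16, 0, 11, 4, 14, 9, 15, 5, 17, 8]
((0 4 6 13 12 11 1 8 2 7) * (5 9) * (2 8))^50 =(0 11 4 1 6 2 13 7 12) =[11, 6, 13, 3, 1, 5, 2, 12, 8, 9, 10, 4, 0, 7]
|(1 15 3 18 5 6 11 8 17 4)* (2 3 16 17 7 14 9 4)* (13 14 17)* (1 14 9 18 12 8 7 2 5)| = 40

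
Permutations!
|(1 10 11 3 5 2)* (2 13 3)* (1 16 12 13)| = 9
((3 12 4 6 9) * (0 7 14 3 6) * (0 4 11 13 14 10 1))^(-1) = (0 1 10 7)(3 14 13 11 12)(6 9) = [1, 10, 2, 14, 4, 5, 9, 0, 8, 6, 7, 12, 3, 11, 13]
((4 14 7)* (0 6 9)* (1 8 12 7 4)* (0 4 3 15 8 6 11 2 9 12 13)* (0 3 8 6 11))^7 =(1 13 11 3 2 15 9 6 4 12 14 7 8) =[0, 13, 15, 2, 12, 5, 4, 8, 1, 6, 10, 3, 14, 11, 7, 9]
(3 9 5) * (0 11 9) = (0 11 9 5 3) = [11, 1, 2, 0, 4, 3, 6, 7, 8, 5, 10, 9]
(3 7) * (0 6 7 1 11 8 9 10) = [6, 11, 2, 1, 4, 5, 7, 3, 9, 10, 0, 8] = (0 6 7 3 1 11 8 9 10)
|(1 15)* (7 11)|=|(1 15)(7 11)|=2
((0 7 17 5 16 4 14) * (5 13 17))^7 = (0 7 5 16 4 14)(13 17) = [7, 1, 2, 3, 14, 16, 6, 5, 8, 9, 10, 11, 12, 17, 0, 15, 4, 13]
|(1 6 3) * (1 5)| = 4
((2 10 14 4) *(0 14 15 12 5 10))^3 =[2, 1, 4, 3, 14, 12, 6, 7, 8, 9, 5, 11, 15, 13, 0, 10] =(0 2 4 14)(5 12 15 10)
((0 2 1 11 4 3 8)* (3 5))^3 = (0 11 3 2 4 8 1 5) = [11, 5, 4, 2, 8, 0, 6, 7, 1, 9, 10, 3]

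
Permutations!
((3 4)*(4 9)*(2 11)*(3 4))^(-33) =(2 11)(3 9) =[0, 1, 11, 9, 4, 5, 6, 7, 8, 3, 10, 2]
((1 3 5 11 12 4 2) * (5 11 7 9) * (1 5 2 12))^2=[0, 11, 7, 1, 4, 9, 6, 2, 8, 5, 10, 3, 12]=(12)(1 11 3)(2 7)(5 9)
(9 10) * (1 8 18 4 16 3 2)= [0, 8, 1, 2, 16, 5, 6, 7, 18, 10, 9, 11, 12, 13, 14, 15, 3, 17, 4]= (1 8 18 4 16 3 2)(9 10)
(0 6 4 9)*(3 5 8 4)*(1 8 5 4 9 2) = [6, 8, 1, 4, 2, 5, 3, 7, 9, 0] = (0 6 3 4 2 1 8 9)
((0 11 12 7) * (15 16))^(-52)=(16)=[0, 1, 2, 3, 4, 5, 6, 7, 8, 9, 10, 11, 12, 13, 14, 15, 16]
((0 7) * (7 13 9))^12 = [0, 1, 2, 3, 4, 5, 6, 7, 8, 9, 10, 11, 12, 13] = (13)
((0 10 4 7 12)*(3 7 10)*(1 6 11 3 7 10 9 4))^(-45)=(12)(4 9)=[0, 1, 2, 3, 9, 5, 6, 7, 8, 4, 10, 11, 12]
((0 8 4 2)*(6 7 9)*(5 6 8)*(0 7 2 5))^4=(2 4 7 5 9 6 8)=[0, 1, 4, 3, 7, 9, 8, 5, 2, 6]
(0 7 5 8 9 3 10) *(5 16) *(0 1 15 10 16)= (0 7)(1 15 10)(3 16 5 8 9)= [7, 15, 2, 16, 4, 8, 6, 0, 9, 3, 1, 11, 12, 13, 14, 10, 5]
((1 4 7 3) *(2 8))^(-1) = [0, 3, 8, 7, 1, 5, 6, 4, 2] = (1 3 7 4)(2 8)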